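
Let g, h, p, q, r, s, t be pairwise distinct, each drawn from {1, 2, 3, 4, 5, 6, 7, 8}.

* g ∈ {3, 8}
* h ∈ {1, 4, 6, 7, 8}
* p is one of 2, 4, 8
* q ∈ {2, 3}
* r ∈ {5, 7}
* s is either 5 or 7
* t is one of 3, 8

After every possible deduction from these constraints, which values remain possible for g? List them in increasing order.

3, 8

g and t share exactly the 2 values {3, 8}; by pigeonhole those values go to them, so strike 3, 8 from h, p, q.
That leaves q = 2. So p can't be 2.
p must be 4 (only option left). Remove 4 from h.
r and s share exactly the 2 values {5, 7}; by pigeonhole those values go to them, so strike 5, 7 from h.
No further eliminations apply; g can still be any of 3, 8.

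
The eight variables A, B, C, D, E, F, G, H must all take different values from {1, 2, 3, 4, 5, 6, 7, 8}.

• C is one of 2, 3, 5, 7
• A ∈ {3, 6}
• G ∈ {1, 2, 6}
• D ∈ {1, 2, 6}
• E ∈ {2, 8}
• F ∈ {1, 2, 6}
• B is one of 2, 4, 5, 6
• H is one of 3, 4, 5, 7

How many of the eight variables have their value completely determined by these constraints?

The 8 variables together cover exactly {1, 2, 3, 4, 5, 6, 7, 8} — 8 values for 8 variables — and 8 appears only in E's list, so E = 8.
D, F, G between them cover only {1, 2, 6} — a naked triple. Remove those values from A, B, C.
A's domain is down to {3}, so A = 3. Eliminate 3 elsewhere: C, H.
Determined: A=3, E=8. The other variables each still have more than one consistent value. That makes 2.

2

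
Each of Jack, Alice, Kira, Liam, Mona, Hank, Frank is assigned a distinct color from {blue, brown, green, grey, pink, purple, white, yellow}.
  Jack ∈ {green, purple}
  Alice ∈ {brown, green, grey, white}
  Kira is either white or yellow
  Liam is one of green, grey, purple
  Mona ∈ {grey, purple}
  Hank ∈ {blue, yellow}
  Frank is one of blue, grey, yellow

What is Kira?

The 7 variables together cover exactly {blue, brown, green, grey, purple, white, yellow} — 7 values for 7 variables — and brown appears only in Alice's list, so Alice = brown.
Among the 6 still-open variables, white fits only Kira (and all 6 values in {blue, green, grey, purple, white, yellow} must be used), so Kira = white.

white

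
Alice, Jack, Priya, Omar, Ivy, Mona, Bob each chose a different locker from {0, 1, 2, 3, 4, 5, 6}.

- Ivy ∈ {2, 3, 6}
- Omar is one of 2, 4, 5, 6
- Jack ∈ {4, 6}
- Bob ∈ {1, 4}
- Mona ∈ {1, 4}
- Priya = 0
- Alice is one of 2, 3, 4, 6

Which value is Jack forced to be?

Priya's domain is down to {0}, so Priya = 0.
Among the 6 still-open variables, 5 fits only Omar (and all 6 values in {1, 2, 3, 4, 5, 6} must be used), so Omar = 5.
Mona and Bob between them cover only {1, 4} — a naked pair. Remove those values from Alice, Jack.
So Jack = 6.

6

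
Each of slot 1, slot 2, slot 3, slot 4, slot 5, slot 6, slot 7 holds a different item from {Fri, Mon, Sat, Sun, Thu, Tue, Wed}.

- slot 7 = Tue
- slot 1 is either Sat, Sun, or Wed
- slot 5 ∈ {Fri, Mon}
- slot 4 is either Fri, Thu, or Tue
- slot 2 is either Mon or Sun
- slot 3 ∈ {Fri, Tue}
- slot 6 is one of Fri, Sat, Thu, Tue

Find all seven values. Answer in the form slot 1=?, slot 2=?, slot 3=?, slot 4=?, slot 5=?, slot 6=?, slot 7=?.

slot 1=Wed, slot 2=Sun, slot 3=Fri, slot 4=Thu, slot 5=Mon, slot 6=Sat, slot 7=Tue

slot 7's domain is down to {Tue}, so slot 7 = Tue. Strike Tue from slot 3, slot 4, slot 6.
slot 3's domain is down to {Fri}, so slot 3 = Fri. So slot 4, slot 5, slot 6 can't be Fri.
slot 4 has just one choice, so slot 4 = Thu. So slot 6 can't be Thu.
slot 5's domain is down to {Mon}, so slot 5 = Mon. So slot 2 can't be Mon.
slot 6 has just one choice, so slot 6 = Sat. Remove Sat from slot 1.
slot 2 has just one choice, so slot 2 = Sun. Remove Sun from slot 1.
slot 1 must be Wed (only option left).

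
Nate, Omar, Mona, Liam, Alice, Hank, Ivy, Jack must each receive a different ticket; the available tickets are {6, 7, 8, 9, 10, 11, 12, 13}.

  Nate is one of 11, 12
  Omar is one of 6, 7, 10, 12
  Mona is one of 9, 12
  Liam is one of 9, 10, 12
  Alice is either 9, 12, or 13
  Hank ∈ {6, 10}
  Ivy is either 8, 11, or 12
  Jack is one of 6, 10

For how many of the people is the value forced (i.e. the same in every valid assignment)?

4

The 8 variables draw from only 8 values {6, 7, 8, 9, 10, 11, 12, 13}, so each is used; only Omar can be 7, hence Omar = 7.
The 7 still-open variables draw from only 7 values {6, 8, 9, 10, 11, 12, 13}, so each is used; only Ivy can be 8, hence Ivy = 8.
Among the 6 still-open variables, 11 fits only Nate (and all 6 values in {6, 9, 10, 11, 12, 13} must be used), so Nate = 11.
The 5 still-open variables draw from only 5 values {6, 9, 10, 12, 13}, so each is used; only Alice can be 13, hence Alice = 13.
Hank and Jack between them cover only {6, 10} — a naked pair. Remove those values from Liam.
Determined: Nate=11, Omar=7, Alice=13, Ivy=8. The other people each still have more than one consistent value. That makes 4.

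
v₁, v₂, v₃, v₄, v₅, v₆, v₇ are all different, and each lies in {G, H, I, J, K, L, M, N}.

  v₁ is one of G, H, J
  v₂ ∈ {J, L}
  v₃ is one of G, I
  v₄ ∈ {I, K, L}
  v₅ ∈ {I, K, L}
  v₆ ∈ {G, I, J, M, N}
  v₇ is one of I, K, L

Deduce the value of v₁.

H

v₄, v₅, v₇ share exactly the 3 values {I, K, L}; by pigeonhole those values go to them, so strike I, K, L from v₂, v₃, v₆.
v₂ has just one choice, so v₂ = J. Strike J from v₁, v₆.
v₃ has just one choice, so v₃ = G. Eliminate G elsewhere: v₁, v₆.
So v₁ = H.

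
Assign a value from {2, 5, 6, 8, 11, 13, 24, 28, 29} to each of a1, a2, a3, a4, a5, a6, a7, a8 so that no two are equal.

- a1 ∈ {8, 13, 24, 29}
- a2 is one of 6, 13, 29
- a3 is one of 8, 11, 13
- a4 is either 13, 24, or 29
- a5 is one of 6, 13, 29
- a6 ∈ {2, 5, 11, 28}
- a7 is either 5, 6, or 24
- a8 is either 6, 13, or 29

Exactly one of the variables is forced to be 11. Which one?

a2, a5, a8 between them cover only {6, 13, 29} — a naked triple. Remove those values from a1, a3, a4, a7.
a4 has just one choice, so a4 = 24. Strike 24 from a1, a7.
a7's domain is down to {5}, so a7 = 5. Strike 5 from a6.
a1 must be 8 (only option left). So a3 can't be 8.
So 11 goes to a3.

a3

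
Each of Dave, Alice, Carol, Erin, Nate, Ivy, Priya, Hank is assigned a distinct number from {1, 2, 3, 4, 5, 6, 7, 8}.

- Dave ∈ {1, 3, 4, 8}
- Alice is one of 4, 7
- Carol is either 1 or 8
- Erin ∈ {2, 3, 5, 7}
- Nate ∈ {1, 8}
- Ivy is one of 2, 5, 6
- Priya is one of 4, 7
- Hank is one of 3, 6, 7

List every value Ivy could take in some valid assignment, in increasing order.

Alice and Priya share exactly the 2 values {4, 7}; by pigeonhole those values go to them, so strike 4, 7 from Dave, Erin, Hank.
Carol and Nate share exactly the 2 values {1, 8}; by pigeonhole those values go to them, so strike 1, 8 from Dave.
Dave's domain is down to {3}, so Dave = 3. Remove 3 from Erin, Hank.
That leaves Hank = 6. So Ivy can't be 6.
No further eliminations apply; Ivy can still be any of 2, 5.

2, 5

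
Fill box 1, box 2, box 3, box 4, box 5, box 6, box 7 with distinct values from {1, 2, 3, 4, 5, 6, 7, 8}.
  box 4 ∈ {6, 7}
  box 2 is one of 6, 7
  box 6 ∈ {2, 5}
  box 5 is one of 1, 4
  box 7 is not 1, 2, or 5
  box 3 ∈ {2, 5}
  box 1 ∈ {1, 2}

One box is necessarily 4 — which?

box 5

box 2 and box 4 share exactly the 2 values {6, 7}; by pigeonhole those values go to them, so strike 6, 7 from box 7.
box 3 and box 6 share exactly the 2 values {2, 5}; by pigeonhole those values go to them, so strike 2, 5 from box 1.
box 1 must be 1 (only option left). Eliminate 1 elsewhere: box 5.
So 4 goes to box 5.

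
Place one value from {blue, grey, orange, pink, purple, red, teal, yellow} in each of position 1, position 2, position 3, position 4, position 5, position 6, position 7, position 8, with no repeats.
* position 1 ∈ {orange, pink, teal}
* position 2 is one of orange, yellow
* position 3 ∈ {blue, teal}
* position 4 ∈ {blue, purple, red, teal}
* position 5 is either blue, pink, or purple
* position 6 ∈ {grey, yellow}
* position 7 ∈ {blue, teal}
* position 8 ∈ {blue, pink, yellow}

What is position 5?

The 8 variables together cover exactly {blue, grey, orange, pink, purple, red, teal, yellow} — 8 values for 8 variables — and grey appears only in position 6's list, so position 6 = grey.
Among the 7 still-open variables, red fits only position 4 (and all 7 values in {blue, orange, pink, purple, red, teal, yellow} must be used), so position 4 = red.
The 6 still-open variables draw from only 6 values {blue, orange, pink, purple, teal, yellow}, so each is used; only position 5 can be purple, hence position 5 = purple.

purple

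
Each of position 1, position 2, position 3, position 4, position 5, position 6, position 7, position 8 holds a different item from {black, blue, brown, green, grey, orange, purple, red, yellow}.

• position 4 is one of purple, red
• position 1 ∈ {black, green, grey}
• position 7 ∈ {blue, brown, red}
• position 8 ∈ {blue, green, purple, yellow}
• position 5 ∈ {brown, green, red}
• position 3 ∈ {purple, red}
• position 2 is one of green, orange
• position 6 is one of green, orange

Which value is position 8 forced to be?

yellow

position 2 and position 6 share exactly the 2 values {green, orange}; by pigeonhole those values go to them, so strike green, orange from position 1, position 5, position 8.
position 3 and position 4 between them cover only {purple, red} — a naked pair. Remove those values from position 5, position 7, position 8.
That leaves position 5 = brown. So position 7 can't be brown.
That leaves position 7 = blue. Remove blue from position 8.
So position 8 = yellow.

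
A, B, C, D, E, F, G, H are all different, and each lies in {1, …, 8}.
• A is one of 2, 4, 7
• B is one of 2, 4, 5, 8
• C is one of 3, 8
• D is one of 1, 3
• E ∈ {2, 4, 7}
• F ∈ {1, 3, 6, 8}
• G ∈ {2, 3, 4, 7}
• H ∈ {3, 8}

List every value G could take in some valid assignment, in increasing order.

The 8 variables draw from only 8 values {1, 2, 3, 4, 5, 6, 7, 8}, so each is used; only B can be 5, hence B = 5.
The 7 still-open variables together cover exactly {1, 2, 3, 4, 6, 7, 8} — 7 values for 7 variables — and 6 appears only in F's list, so F = 6.
The 6 still-open variables together cover exactly {1, 2, 3, 4, 7, 8} — 6 values for 6 variables — and 1 appears only in D's list, so D = 1.
C and H between them cover only {3, 8} — a naked pair. Remove those values from G.
No further eliminations apply; G can still be any of 2, 4, 7.

2, 4, 7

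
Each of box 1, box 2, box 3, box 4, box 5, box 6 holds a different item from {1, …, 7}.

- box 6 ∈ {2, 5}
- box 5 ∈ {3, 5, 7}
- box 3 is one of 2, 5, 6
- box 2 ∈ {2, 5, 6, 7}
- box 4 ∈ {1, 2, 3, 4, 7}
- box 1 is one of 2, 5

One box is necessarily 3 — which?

box 1 and box 6 between them cover only {2, 5} — a naked pair. Remove those values from box 2, box 3, box 4, box 5.
box 3's domain is down to {6}, so box 3 = 6. Strike 6 from box 2.
That leaves box 2 = 7. So box 4, box 5 can't be 7.
So 3 goes to box 5.

box 5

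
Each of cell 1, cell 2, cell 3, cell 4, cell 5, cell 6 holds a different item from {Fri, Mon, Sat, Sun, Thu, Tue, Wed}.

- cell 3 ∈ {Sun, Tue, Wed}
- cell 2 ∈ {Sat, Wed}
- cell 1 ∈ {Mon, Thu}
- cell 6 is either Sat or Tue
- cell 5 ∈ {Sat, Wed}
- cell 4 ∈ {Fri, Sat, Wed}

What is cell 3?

Sun

cell 2 and cell 5 share exactly the 2 values {Sat, Wed}; by pigeonhole those values go to them, so strike Sat, Wed from cell 3, cell 4, cell 6.
cell 4 must be Fri (only option left).
cell 6's domain is down to {Tue}, so cell 6 = Tue. Eliminate Tue elsewhere: cell 3.
So cell 3 = Sun.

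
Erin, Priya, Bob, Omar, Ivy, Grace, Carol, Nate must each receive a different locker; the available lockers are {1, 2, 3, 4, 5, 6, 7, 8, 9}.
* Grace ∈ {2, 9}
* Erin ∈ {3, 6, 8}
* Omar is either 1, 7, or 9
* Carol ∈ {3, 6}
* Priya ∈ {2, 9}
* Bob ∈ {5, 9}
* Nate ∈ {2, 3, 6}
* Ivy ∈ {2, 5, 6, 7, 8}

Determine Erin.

8

The 8 variables draw from only 8 values {1, 2, 3, 5, 6, 7, 8, 9}, so each is used; only Omar can be 1, hence Omar = 1.
The 7 still-open variables together cover exactly {2, 3, 5, 6, 7, 8, 9} — 7 values for 7 variables — and 7 appears only in Ivy's list, so Ivy = 7.
The 6 still-open variables draw from only 6 values {2, 3, 5, 6, 8, 9}, so each is used; only Bob can be 5, hence Bob = 5.
Among the 5 still-open variables, 8 fits only Erin (and all 5 values in {2, 3, 6, 8, 9} must be used), so Erin = 8.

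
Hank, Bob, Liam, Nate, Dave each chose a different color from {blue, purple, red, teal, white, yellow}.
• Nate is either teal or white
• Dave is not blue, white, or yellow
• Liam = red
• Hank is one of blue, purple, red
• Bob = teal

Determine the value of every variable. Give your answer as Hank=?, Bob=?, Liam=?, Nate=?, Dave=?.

Bob's domain is down to {teal}, so Bob = teal. Strike teal from Nate, Dave.
Liam must be red (only option left). Eliminate red elsewhere: Hank, Dave.
Nate must be white (only option left).
Dave must be purple (only option left). Eliminate purple elsewhere: Hank.
Hank must be blue (only option left).

Hank=blue, Bob=teal, Liam=red, Nate=white, Dave=purple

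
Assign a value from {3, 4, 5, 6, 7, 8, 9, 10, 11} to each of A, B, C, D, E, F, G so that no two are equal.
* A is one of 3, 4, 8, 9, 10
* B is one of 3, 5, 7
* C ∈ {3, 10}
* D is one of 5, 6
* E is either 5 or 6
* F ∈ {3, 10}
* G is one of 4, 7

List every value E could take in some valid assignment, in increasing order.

C and F between them cover only {3, 10} — a naked pair. Remove those values from A, B.
D and E share exactly the 2 values {5, 6}; by pigeonhole those values go to them, so strike 5, 6 from B.
B must be 7 (only option left). Remove 7 from G.
That leaves G = 4. Remove 4 from A.
No further eliminations apply; E can still be any of 5, 6.

5, 6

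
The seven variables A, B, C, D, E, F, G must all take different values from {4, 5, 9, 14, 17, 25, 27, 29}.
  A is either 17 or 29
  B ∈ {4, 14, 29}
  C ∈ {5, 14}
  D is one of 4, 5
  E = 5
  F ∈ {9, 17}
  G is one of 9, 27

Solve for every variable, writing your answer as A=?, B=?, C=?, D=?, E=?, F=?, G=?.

E's domain is down to {5}, so E = 5. Strike 5 from C, D.
That leaves C = 14. So B can't be 14.
D has just one choice, so D = 4. So B can't be 4.
B has just one choice, so B = 29. So A can't be 29.
A has just one choice, so A = 17. Eliminate 17 elsewhere: F.
F's domain is down to {9}, so F = 9. So G can't be 9.
G's domain is down to {27}, so G = 27.

A=17, B=29, C=14, D=4, E=5, F=9, G=27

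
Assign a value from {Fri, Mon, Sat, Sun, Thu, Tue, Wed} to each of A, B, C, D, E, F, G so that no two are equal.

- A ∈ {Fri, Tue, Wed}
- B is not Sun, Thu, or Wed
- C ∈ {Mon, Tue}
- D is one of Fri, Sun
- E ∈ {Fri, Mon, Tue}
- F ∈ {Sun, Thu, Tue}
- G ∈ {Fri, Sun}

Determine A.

The 7 variables draw from only 7 values {Fri, Mon, Sat, Sun, Thu, Tue, Wed}, so each is used; only B can be Sat, hence B = Sat.
Among the 6 still-open variables, Thu fits only F (and all 6 values in {Fri, Mon, Sun, Thu, Tue, Wed} must be used), so F = Thu.
The 5 still-open variables together cover exactly {Fri, Mon, Sun, Tue, Wed} — 5 values for 5 variables — and Wed appears only in A's list, so A = Wed.

Wed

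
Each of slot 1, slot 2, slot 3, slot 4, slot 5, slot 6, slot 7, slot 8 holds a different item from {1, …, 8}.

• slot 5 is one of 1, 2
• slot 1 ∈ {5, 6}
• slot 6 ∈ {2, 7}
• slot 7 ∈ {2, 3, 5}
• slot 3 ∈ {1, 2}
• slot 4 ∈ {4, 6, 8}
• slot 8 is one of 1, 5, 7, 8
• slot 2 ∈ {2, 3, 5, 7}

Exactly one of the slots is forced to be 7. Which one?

The 8 variables draw from only 8 values {1, 2, 3, 4, 5, 6, 7, 8}, so each is used; only slot 4 can be 4, hence slot 4 = 4.
The 7 still-open variables draw from only 7 values {1, 2, 3, 5, 6, 7, 8}, so each is used; only slot 1 can be 6, hence slot 1 = 6.
The 6 still-open variables together cover exactly {1, 2, 3, 5, 7, 8} — 6 values for 6 variables — and 8 appears only in slot 8's list, so slot 8 = 8.
The 2 variables slot 3 and slot 5 are confined to {1, 2}, which locks those values in; drop them from slot 2, slot 6, slot 7.
So 7 goes to slot 6.

slot 6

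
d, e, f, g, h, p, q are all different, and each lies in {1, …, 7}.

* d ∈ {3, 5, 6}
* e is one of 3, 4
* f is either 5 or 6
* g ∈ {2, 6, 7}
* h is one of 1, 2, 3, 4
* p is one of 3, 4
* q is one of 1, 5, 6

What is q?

1

The 7 variables together cover exactly {1, 2, 3, 4, 5, 6, 7} — 7 values for 7 variables — and 7 appears only in g's list, so g = 7.
Among the 6 still-open variables, 2 fits only h (and all 6 values in {1, 2, 3, 4, 5, 6} must be used), so h = 2.
The 5 still-open variables draw from only 5 values {1, 3, 4, 5, 6}, so each is used; only q can be 1, hence q = 1.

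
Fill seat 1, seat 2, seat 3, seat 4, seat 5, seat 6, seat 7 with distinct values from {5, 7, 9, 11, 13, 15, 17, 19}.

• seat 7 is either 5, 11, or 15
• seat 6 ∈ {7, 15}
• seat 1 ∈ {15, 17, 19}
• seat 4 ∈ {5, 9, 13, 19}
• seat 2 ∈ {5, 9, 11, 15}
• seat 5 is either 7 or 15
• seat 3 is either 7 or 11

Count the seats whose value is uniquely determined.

3

The 2 variables seat 5 and seat 6 are confined to {7, 15}, which locks those values in; drop them from seat 1, seat 2, seat 3, seat 7.
seat 3 has just one choice, so seat 3 = 11. Eliminate 11 elsewhere: seat 2, seat 7.
That leaves seat 7 = 5. Remove 5 from seat 2, seat 4.
seat 2 must be 9 (only option left). Remove 9 from seat 4.
Determined: seat 2=9, seat 3=11, seat 7=5. The other seats each still have more than one consistent value. That makes 3.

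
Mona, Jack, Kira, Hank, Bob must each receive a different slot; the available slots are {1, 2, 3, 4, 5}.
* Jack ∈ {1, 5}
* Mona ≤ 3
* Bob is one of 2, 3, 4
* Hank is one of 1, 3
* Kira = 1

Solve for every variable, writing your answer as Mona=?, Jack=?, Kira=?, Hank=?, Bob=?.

Mona=2, Jack=5, Kira=1, Hank=3, Bob=4

Kira's domain is down to {1}, so Kira = 1. So Mona, Jack, Hank can't be 1.
Hank's domain is down to {3}, so Hank = 3. Remove 3 from Mona, Bob.
Mona's domain is down to {2}, so Mona = 2. So Bob can't be 2.
Jack has just one choice, so Jack = 5.
Bob must be 4 (only option left).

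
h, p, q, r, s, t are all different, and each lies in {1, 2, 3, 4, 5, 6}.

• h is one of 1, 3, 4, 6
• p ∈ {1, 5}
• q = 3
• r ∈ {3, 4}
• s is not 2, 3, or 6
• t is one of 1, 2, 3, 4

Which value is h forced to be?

6

q has just one choice, so q = 3. So h, r, t can't be 3.
r has just one choice, so r = 4. So h, s, t can't be 4.
Among the 4 still-open variables, 2 fits only t (and all 4 values in {1, 2, 5, 6} must be used), so t = 2.
The 3 still-open variables together cover exactly {1, 5, 6} — 3 values for 3 variables — and 6 appears only in h's list, so h = 6.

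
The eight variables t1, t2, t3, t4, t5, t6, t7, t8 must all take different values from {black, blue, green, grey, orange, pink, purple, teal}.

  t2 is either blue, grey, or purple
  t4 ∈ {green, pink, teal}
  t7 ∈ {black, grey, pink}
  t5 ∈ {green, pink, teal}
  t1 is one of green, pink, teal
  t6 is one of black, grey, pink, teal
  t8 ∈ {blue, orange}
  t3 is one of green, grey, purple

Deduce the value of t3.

purple

Among the 8 variables, orange fits only t8 (and all 8 values in {black, blue, green, grey, orange, pink, purple, teal} must be used), so t8 = orange.
The 7 still-open variables together cover exactly {black, blue, green, grey, pink, purple, teal} — 7 values for 7 variables — and blue appears only in t2's list, so t2 = blue.
Among the 6 still-open variables, purple fits only t3 (and all 6 values in {black, green, grey, pink, purple, teal} must be used), so t3 = purple.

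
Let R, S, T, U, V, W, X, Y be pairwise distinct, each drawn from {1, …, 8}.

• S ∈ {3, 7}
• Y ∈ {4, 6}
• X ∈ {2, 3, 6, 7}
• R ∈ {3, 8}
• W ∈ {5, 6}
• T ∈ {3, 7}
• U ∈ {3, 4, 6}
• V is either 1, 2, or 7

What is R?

8

Among the 8 variables, 1 fits only V (and all 8 values in {1, 2, 3, 4, 5, 6, 7, 8} must be used), so V = 1.
The 7 still-open variables draw from only 7 values {2, 3, 4, 5, 6, 7, 8}, so each is used; only X can be 2, hence X = 2.
The 6 still-open variables draw from only 6 values {3, 4, 5, 6, 7, 8}, so each is used; only W can be 5, hence W = 5.
Among the 5 still-open variables, 8 fits only R (and all 5 values in {3, 4, 6, 7, 8} must be used), so R = 8.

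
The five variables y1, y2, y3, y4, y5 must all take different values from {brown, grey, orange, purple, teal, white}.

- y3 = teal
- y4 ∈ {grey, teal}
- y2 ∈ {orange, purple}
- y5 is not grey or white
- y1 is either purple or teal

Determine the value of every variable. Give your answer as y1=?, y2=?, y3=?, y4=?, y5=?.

y3's domain is down to {teal}, so y3 = teal. Eliminate teal elsewhere: y1, y4, y5.
That leaves y4 = grey.
That leaves y1 = purple. Remove purple from y2, y5.
y2 has just one choice, so y2 = orange. So y5 can't be orange.
y5 has just one choice, so y5 = brown.

y1=purple, y2=orange, y3=teal, y4=grey, y5=brown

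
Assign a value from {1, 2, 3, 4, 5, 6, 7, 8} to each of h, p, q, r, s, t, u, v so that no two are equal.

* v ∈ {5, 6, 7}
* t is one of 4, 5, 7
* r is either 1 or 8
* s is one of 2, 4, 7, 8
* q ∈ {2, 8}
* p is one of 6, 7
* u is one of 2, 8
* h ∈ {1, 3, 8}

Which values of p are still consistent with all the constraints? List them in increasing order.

6, 7

Among the 8 variables, 3 fits only h (and all 8 values in {1, 2, 3, 4, 5, 6, 7, 8} must be used), so h = 3.
The 7 still-open variables together cover exactly {1, 2, 4, 5, 6, 7, 8} — 7 values for 7 variables — and 1 appears only in r's list, so r = 1.
The 2 variables q and u are confined to {2, 8}, which locks those values in; drop them from s.
No further eliminations apply; p can still be any of 6, 7.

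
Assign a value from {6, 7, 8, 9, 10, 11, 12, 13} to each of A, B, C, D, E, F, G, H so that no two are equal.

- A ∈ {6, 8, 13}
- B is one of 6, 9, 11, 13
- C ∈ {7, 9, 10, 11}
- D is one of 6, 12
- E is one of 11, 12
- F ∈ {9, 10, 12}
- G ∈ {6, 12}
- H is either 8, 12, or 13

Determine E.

11

Among the 8 variables, 7 fits only C (and all 8 values in {6, 7, 8, 9, 10, 11, 12, 13} must be used), so C = 7.
The 7 still-open variables together cover exactly {6, 8, 9, 10, 11, 12, 13} — 7 values for 7 variables — and 10 appears only in F's list, so F = 10.
The 6 still-open variables draw from only 6 values {6, 8, 9, 11, 12, 13}, so each is used; only B can be 9, hence B = 9.
The 5 still-open variables draw from only 5 values {6, 8, 11, 12, 13}, so each is used; only E can be 11, hence E = 11.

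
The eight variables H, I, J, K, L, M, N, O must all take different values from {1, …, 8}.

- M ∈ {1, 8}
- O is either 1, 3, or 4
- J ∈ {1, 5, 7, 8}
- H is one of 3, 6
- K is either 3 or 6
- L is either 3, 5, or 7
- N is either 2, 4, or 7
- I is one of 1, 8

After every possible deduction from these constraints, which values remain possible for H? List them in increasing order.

Among the 8 variables, 2 fits only N (and all 8 values in {1, 2, 3, 4, 5, 6, 7, 8} must be used), so N = 2.
Among the 7 still-open variables, 4 fits only O (and all 7 values in {1, 3, 4, 5, 6, 7, 8} must be used), so O = 4.
H and K between them cover only {3, 6} — a naked pair. Remove those values from L.
I and M between them cover only {1, 8} — a naked pair. Remove those values from J.
No further eliminations apply; H can still be any of 3, 6.

3, 6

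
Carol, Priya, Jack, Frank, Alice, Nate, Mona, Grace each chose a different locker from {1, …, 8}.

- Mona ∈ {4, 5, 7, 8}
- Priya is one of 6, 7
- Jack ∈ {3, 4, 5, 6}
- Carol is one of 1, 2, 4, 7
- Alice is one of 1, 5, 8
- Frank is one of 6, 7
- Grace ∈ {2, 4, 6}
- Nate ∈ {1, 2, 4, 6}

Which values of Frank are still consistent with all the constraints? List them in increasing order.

6, 7

The 8 variables draw from only 8 values {1, 2, 3, 4, 5, 6, 7, 8}, so each is used; only Jack can be 3, hence Jack = 3.
The 2 variables Priya and Frank are confined to {6, 7}, which locks those values in; drop them from Carol, Nate, Mona, Grace.
The 3 variables Carol, Nate, Grace are confined to {1, 2, 4}, which locks those values in; drop them from Alice, Mona.
No further eliminations apply; Frank can still be any of 6, 7.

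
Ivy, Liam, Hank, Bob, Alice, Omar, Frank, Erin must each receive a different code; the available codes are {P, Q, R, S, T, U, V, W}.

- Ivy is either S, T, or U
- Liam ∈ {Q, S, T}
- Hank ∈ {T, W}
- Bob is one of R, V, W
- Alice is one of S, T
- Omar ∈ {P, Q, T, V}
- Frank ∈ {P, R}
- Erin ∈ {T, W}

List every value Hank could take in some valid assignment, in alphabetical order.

Among the 8 variables, U fits only Ivy (and all 8 values in {P, Q, R, S, T, U, V, W} must be used), so Ivy = U.
The 2 variables Hank and Erin are confined to {T, W}, which locks those values in; drop them from Liam, Bob, Alice, Omar.
That leaves Alice = S. Eliminate S elsewhere: Liam.
Liam's domain is down to {Q}, so Liam = Q. Strike Q from Omar.
No further eliminations apply; Hank can still be any of T, W.

T, W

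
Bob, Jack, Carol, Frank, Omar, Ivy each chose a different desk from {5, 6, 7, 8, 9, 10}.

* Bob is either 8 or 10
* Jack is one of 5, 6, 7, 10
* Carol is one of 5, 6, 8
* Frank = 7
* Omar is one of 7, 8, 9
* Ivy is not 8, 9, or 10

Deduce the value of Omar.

9

Frank's domain is down to {7}, so Frank = 7. Strike 7 from Jack, Omar, Ivy.
The 5 still-open variables together cover exactly {5, 6, 8, 9, 10} — 5 values for 5 variables — and 9 appears only in Omar's list, so Omar = 9.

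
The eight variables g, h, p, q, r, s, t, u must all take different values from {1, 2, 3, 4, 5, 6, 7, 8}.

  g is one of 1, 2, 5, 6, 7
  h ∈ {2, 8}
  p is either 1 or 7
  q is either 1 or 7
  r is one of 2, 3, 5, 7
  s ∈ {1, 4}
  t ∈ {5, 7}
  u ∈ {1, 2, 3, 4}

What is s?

4

The 8 variables draw from only 8 values {1, 2, 3, 4, 5, 6, 7, 8}, so each is used; only g can be 6, hence g = 6.
Among the 7 still-open variables, 8 fits only h (and all 7 values in {1, 2, 3, 4, 5, 7, 8} must be used), so h = 8.
p and q between them cover only {1, 7} — a naked pair. Remove those values from r, s, t, u.
So s = 4.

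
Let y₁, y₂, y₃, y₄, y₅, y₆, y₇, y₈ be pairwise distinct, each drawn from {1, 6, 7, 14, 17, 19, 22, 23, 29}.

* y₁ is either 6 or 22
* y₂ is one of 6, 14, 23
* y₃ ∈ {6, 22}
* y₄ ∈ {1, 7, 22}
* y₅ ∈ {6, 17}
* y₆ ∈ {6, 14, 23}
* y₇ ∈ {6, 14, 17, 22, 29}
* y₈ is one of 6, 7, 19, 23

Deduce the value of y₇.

29

y₁ and y₃ between them cover only {6, 22} — a naked pair. Remove those values from y₂, y₄, y₅, y₆, y₇, y₈.
That leaves y₅ = 17. Strike 17 from y₇.
y₂ and y₆ share exactly the 2 values {14, 23}; by pigeonhole those values go to them, so strike 14, 23 from y₇, y₈.
So y₇ = 29.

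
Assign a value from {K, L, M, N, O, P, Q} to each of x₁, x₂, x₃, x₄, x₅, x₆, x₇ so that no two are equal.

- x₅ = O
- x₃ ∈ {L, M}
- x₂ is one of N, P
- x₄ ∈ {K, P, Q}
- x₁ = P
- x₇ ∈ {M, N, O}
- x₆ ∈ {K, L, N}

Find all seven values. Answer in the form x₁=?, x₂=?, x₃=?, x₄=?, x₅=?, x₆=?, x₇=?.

x₁=P, x₂=N, x₃=L, x₄=Q, x₅=O, x₆=K, x₇=M

x₁ must be P (only option left). Eliminate P elsewhere: x₂, x₄.
x₂ must be N (only option left). Remove N from x₆, x₇.
x₅'s domain is down to {O}, so x₅ = O. Strike O from x₇.
That leaves x₇ = M. Remove M from x₃.
x₃'s domain is down to {L}, so x₃ = L. Remove L from x₆.
x₆ has just one choice, so x₆ = K. Remove K from x₄.
x₄'s domain is down to {Q}, so x₄ = Q.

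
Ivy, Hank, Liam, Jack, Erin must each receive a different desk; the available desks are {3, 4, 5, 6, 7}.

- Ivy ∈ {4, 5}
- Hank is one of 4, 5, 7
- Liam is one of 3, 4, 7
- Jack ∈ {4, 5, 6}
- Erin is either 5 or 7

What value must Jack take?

The 5 variables draw from only 5 values {3, 4, 5, 6, 7}, so each is used; only Liam can be 3, hence Liam = 3.
Among the 4 still-open variables, 6 fits only Jack (and all 4 values in {4, 5, 6, 7} must be used), so Jack = 6.

6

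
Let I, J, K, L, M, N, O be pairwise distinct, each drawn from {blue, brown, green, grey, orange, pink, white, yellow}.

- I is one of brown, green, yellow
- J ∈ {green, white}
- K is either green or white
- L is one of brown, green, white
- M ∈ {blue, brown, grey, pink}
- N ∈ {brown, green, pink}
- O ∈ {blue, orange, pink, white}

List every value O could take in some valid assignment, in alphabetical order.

blue, orange

J and K share exactly the 2 values {green, white}; by pigeonhole those values go to them, so strike green, white from I, L, N, O.
L must be brown (only option left). Remove brown from I, M, N.
N has just one choice, so N = pink. Eliminate pink elsewhere: M, O.
That leaves I = yellow.
No further eliminations apply; O can still be any of blue, orange.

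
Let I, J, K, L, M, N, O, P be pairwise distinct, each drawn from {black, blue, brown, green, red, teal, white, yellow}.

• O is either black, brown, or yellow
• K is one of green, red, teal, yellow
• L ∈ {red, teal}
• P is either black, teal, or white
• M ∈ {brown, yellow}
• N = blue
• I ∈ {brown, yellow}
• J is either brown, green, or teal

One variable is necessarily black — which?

N's domain is down to {blue}, so N = blue.
Among the 7 still-open variables, white fits only P (and all 7 values in {black, brown, green, red, teal, white, yellow} must be used), so P = white.
The 6 still-open variables draw from only 6 values {black, brown, green, red, teal, yellow}, so each is used; only O can be black, hence O = black.

O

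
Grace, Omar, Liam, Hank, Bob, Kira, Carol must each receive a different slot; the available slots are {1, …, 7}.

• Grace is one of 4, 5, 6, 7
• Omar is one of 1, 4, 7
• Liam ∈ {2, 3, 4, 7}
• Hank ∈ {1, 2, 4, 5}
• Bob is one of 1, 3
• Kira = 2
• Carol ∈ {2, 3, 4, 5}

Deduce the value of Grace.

Kira must be 2 (only option left). So Liam, Hank, Carol can't be 2.
Among the 6 still-open variables, 6 fits only Grace (and all 6 values in {1, 3, 4, 5, 6, 7} must be used), so Grace = 6.

6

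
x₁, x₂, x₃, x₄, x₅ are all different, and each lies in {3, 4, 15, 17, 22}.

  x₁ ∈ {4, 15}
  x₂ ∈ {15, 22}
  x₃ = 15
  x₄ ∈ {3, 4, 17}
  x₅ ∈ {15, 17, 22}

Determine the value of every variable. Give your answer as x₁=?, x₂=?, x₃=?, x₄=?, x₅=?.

x₁=4, x₂=22, x₃=15, x₄=3, x₅=17

x₃ has just one choice, so x₃ = 15. Strike 15 from x₁, x₂, x₅.
x₁'s domain is down to {4}, so x₁ = 4. Strike 4 from x₄.
That leaves x₂ = 22. So x₅ can't be 22.
x₅ must be 17 (only option left). Eliminate 17 elsewhere: x₄.
x₄'s domain is down to {3}, so x₄ = 3.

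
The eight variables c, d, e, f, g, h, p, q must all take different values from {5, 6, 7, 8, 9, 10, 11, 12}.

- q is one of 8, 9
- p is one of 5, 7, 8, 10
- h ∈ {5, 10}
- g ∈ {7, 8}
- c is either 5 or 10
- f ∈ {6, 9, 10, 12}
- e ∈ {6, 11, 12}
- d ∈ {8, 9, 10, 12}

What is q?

9

The 8 variables together cover exactly {5, 6, 7, 8, 9, 10, 11, 12} — 8 values for 8 variables — and 11 appears only in e's list, so e = 11.
The 7 still-open variables draw from only 7 values {5, 6, 7, 8, 9, 10, 12}, so each is used; only f can be 6, hence f = 6.
The 6 still-open variables together cover exactly {5, 7, 8, 9, 10, 12} — 6 values for 6 variables — and 12 appears only in d's list, so d = 12.
The 5 still-open variables together cover exactly {5, 7, 8, 9, 10} — 5 values for 5 variables — and 9 appears only in q's list, so q = 9.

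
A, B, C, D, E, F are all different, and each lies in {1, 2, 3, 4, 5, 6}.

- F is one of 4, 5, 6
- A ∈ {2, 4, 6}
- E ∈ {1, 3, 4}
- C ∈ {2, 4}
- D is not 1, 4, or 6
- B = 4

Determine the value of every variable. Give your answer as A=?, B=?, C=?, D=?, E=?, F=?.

A=6, B=4, C=2, D=3, E=1, F=5

B's domain is down to {4}, so B = 4. Eliminate 4 elsewhere: A, C, E, F.
That leaves C = 2. So A, D can't be 2.
A must be 6 (only option left). Eliminate 6 elsewhere: F.
F's domain is down to {5}, so F = 5. So D can't be 5.
D must be 3 (only option left). So E can't be 3.
E has just one choice, so E = 1.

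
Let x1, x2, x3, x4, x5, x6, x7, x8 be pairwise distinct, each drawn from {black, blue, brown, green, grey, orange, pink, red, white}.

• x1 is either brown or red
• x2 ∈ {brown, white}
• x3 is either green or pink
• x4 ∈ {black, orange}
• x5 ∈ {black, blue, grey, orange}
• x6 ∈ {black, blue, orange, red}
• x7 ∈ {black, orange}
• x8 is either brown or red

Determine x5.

grey

x1 and x8 share exactly the 2 values {brown, red}; by pigeonhole those values go to them, so strike brown, red from x2, x6.
x2 has just one choice, so x2 = white.
The 2 variables x4 and x7 are confined to {black, orange}, which locks those values in; drop them from x5, x6.
x6's domain is down to {blue}, so x6 = blue. Strike blue from x5.
So x5 = grey.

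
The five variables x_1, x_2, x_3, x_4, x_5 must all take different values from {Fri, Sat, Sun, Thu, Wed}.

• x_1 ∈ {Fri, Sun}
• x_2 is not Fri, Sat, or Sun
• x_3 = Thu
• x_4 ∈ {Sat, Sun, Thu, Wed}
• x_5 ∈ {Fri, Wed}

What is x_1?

x_3 has just one choice, so x_3 = Thu. Eliminate Thu elsewhere: x_2, x_4.
That leaves x_2 = Wed. Eliminate Wed elsewhere: x_4, x_5.
That leaves x_5 = Fri. So x_1 can't be Fri.
So x_1 = Sun.

Sun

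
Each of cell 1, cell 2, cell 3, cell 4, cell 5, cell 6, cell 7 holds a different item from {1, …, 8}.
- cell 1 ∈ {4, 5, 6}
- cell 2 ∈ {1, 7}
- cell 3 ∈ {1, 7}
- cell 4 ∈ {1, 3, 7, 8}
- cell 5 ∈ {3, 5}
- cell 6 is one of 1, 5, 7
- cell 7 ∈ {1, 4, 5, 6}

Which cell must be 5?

The 7 variables together cover exactly {1, 3, 4, 5, 6, 7, 8} — 7 values for 7 variables — and 8 appears only in cell 4's list, so cell 4 = 8.
The 6 still-open variables together cover exactly {1, 3, 4, 5, 6, 7} — 6 values for 6 variables — and 3 appears only in cell 5's list, so cell 5 = 3.
cell 2 and cell 3 between them cover only {1, 7} — a naked pair. Remove those values from cell 6, cell 7.
So 5 goes to cell 6.

cell 6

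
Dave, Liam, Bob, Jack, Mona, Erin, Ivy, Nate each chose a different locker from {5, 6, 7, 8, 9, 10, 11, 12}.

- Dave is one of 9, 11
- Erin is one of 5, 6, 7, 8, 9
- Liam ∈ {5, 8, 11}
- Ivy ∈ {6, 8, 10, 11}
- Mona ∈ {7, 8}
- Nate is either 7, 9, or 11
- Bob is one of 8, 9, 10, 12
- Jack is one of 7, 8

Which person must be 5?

Liam

The 8 variables together cover exactly {5, 6, 7, 8, 9, 10, 11, 12} — 8 values for 8 variables — and 12 appears only in Bob's list, so Bob = 12.
The 7 still-open variables draw from only 7 values {5, 6, 7, 8, 9, 10, 11}, so each is used; only Ivy can be 10, hence Ivy = 10.
The 6 still-open variables together cover exactly {5, 6, 7, 8, 9, 11} — 6 values for 6 variables — and 6 appears only in Erin's list, so Erin = 6.
The 5 still-open variables draw from only 5 values {5, 7, 8, 9, 11}, so each is used; only Liam can be 5, hence Liam = 5.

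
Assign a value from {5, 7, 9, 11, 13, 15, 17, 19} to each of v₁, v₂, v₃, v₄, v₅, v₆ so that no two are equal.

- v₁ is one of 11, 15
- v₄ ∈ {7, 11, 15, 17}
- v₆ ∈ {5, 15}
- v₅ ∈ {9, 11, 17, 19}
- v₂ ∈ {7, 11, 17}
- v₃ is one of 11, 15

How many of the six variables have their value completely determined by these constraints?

1

v₁ and v₃ share exactly the 2 values {11, 15}; by pigeonhole those values go to them, so strike 11, 15 from v₂, v₄, v₅, v₆.
v₆'s domain is down to {5}, so v₆ = 5.
v₂ and v₄ share exactly the 2 values {7, 17}; by pigeonhole those values go to them, so strike 7, 17 from v₅.
Determined: v₆=5. The other variables each still have more than one consistent value. That makes 1.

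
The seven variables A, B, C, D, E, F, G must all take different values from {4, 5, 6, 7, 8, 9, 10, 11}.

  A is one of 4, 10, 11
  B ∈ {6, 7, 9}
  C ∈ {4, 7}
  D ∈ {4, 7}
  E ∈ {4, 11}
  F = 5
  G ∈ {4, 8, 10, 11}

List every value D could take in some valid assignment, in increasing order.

4, 7

F must be 5 (only option left).
C and D share exactly the 2 values {4, 7}; by pigeonhole those values go to them, so strike 4, 7 from A, B, E, G.
E has just one choice, so E = 11. So A, G can't be 11.
That leaves A = 10. Eliminate 10 elsewhere: G.
G's domain is down to {8}, so G = 8.
No further eliminations apply; D can still be any of 4, 7.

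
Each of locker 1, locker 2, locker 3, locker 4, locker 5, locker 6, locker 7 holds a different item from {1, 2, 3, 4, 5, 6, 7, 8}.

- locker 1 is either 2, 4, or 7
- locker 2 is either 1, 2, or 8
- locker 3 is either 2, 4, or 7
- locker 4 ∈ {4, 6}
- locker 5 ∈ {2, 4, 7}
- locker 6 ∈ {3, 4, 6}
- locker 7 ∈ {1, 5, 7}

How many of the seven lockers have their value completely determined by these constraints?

2

locker 1, locker 3, locker 5 between them cover only {2, 4, 7} — a naked triple. Remove those values from locker 2, locker 4, locker 6, locker 7.
That leaves locker 4 = 6. Remove 6 from locker 6.
locker 6 has just one choice, so locker 6 = 3.
Determined: locker 4=6, locker 6=3. The other lockers each still have more than one consistent value. That makes 2.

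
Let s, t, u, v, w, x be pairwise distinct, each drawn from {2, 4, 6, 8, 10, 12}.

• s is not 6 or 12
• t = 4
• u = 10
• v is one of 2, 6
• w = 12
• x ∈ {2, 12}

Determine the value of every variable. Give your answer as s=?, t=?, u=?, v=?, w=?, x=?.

t has just one choice, so t = 4. So s can't be 4.
u must be 10 (only option left). Remove 10 from s.
w's domain is down to {12}, so w = 12. Strike 12 from x.
x has just one choice, so x = 2. Eliminate 2 elsewhere: s, v.
That leaves s = 8.
v's domain is down to {6}, so v = 6.

s=8, t=4, u=10, v=6, w=12, x=2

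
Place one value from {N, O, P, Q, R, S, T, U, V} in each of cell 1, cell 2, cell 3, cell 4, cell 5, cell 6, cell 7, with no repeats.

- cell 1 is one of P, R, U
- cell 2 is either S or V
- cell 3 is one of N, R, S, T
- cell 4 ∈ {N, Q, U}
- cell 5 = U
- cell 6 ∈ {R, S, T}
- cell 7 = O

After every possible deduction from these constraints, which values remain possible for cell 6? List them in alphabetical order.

cell 5 must be U (only option left). Eliminate U elsewhere: cell 1, cell 4.
cell 7 has just one choice, so cell 7 = O.
No further eliminations apply; cell 6 can still be any of R, S, T.

R, S, T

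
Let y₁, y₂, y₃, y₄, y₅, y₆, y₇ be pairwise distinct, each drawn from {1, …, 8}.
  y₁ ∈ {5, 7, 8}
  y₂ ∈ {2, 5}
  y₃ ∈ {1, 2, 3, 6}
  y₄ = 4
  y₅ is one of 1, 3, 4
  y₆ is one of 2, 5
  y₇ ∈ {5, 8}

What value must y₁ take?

7

y₄ has just one choice, so y₄ = 4. Eliminate 4 elsewhere: y₅.
y₂ and y₆ share exactly the 2 values {2, 5}; by pigeonhole those values go to them, so strike 2, 5 from y₁, y₃, y₇.
That leaves y₇ = 8. So y₁ can't be 8.
So y₁ = 7.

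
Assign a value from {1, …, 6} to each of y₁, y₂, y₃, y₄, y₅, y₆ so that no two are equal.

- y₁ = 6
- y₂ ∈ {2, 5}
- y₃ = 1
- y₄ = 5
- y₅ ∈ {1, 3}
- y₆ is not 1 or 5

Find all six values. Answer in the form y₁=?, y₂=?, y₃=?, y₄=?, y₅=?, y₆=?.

y₁'s domain is down to {6}, so y₁ = 6. Eliminate 6 elsewhere: y₆.
That leaves y₃ = 1. Eliminate 1 elsewhere: y₅.
y₄'s domain is down to {5}, so y₄ = 5. So y₂ can't be 5.
y₅ must be 3 (only option left). Strike 3 from y₆.
That leaves y₂ = 2. Strike 2 from y₆.
That leaves y₆ = 4.

y₁=6, y₂=2, y₃=1, y₄=5, y₅=3, y₆=4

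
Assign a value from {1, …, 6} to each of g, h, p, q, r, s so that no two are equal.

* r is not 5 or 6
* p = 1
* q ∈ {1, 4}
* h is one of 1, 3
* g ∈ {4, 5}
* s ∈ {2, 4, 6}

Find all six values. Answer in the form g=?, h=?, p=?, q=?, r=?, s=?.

p must be 1 (only option left). So h, q, r can't be 1.
That leaves q = 4. Strike 4 from g, r, s.
g must be 5 (only option left).
h has just one choice, so h = 3. Strike 3 from r.
That leaves r = 2. Eliminate 2 elsewhere: s.
s has just one choice, so s = 6.

g=5, h=3, p=1, q=4, r=2, s=6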